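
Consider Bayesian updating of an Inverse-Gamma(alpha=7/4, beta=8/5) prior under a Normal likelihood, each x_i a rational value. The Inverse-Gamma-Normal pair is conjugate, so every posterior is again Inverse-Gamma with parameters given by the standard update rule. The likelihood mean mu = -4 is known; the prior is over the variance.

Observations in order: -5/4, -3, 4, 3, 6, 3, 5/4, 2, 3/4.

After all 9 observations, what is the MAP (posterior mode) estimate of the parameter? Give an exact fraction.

28791/1160

obs 1: x=-5/4 → posterior Inverse-Gamma(9/4, 861/160)
obs 2: x=-3 → posterior Inverse-Gamma(11/4, 941/160)
obs 3: x=4 → posterior Inverse-Gamma(13/4, 6061/160)
obs 4: x=3 → posterior Inverse-Gamma(15/4, 9981/160)
obs 5: x=6 → posterior Inverse-Gamma(17/4, 17981/160)
obs 6: x=3 → posterior Inverse-Gamma(19/4, 21901/160)
obs 7: x=5/4 → posterior Inverse-Gamma(21/4, 12053/80)
obs 8: x=2 → posterior Inverse-Gamma(23/4, 13493/80)
obs 9: x=3/4 → posterior Inverse-Gamma(25/4, 28791/160)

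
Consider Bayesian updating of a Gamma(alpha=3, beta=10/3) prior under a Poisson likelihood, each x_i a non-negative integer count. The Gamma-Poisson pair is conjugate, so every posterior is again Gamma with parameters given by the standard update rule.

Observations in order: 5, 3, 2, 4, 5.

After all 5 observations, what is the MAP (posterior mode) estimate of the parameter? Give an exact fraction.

63/25

obs 1: x=5 → posterior Gamma(8, 13/3)
obs 2: x=3 → posterior Gamma(11, 16/3)
obs 3: x=2 → posterior Gamma(13, 19/3)
obs 4: x=4 → posterior Gamma(17, 22/3)
obs 5: x=5 → posterior Gamma(22, 25/3)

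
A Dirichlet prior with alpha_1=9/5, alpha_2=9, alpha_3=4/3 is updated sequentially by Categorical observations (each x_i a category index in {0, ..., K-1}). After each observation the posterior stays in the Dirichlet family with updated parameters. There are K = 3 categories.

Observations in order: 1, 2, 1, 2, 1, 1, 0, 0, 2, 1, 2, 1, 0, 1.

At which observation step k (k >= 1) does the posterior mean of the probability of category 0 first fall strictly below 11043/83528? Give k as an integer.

obs 1: x=1 → posterior Dirichlet(9/5, 10, 4/3)
obs 2: x=2 → posterior Dirichlet(9/5, 10, 7/3)
obs 3: x=1 → posterior Dirichlet(9/5, 11, 7/3)
obs 4: x=2 → posterior Dirichlet(9/5, 11, 10/3)
obs 5: x=1 → posterior Dirichlet(9/5, 12, 10/3)
obs 6: x=1 → posterior Dirichlet(9/5, 13, 10/3)
obs 7: x=0 → posterior Dirichlet(14/5, 13, 10/3)
obs 8: x=0 → posterior Dirichlet(19/5, 13, 10/3)
obs 9: x=2 → posterior Dirichlet(19/5, 13, 13/3)
obs 10: x=1 → posterior Dirichlet(19/5, 14, 13/3)
obs 11: x=2 → posterior Dirichlet(19/5, 14, 16/3)
obs 12: x=1 → posterior Dirichlet(19/5, 15, 16/3)
obs 13: x=0 → posterior Dirichlet(24/5, 15, 16/3)
obs 14: x=1 → posterior Dirichlet(24/5, 16, 16/3)

k = 2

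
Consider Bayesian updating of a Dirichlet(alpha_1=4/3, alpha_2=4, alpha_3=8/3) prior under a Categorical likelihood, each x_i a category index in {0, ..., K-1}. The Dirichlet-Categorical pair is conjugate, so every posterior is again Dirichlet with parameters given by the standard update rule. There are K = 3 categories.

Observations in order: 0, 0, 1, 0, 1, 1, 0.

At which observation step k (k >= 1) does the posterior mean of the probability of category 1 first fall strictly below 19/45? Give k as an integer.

k = 2

obs 1: x=0 → posterior Dirichlet(7/3, 4, 8/3)
obs 2: x=0 → posterior Dirichlet(10/3, 4, 8/3)
obs 3: x=1 → posterior Dirichlet(10/3, 5, 8/3)
obs 4: x=0 → posterior Dirichlet(13/3, 5, 8/3)
obs 5: x=1 → posterior Dirichlet(13/3, 6, 8/3)
obs 6: x=1 → posterior Dirichlet(13/3, 7, 8/3)
obs 7: x=0 → posterior Dirichlet(16/3, 7, 8/3)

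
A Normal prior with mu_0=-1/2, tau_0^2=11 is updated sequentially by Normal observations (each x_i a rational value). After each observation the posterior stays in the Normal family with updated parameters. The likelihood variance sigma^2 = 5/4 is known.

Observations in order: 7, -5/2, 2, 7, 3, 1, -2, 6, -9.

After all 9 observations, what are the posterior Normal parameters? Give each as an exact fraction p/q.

obs 1: x=7 → posterior Normal(611/98, 55/49)
obs 2: x=-5/2 → posterior Normal(391/186, 55/93)
obs 3: x=2 → posterior Normal(567/274, 55/137)
obs 4: x=7 → posterior Normal(1183/362, 55/181)
obs 5: x=3 → posterior Normal(1447/450, 11/45)
obs 6: x=1 → posterior Normal(1535/538, 55/269)
obs 7: x=-2 → posterior Normal(1359/626, 55/313)
obs 8: x=6 → posterior Normal(37/14, 55/357)
obs 9: x=-9 → posterior Normal(1095/802, 55/401)

mu_0=1095/802, tau_0^2=55/401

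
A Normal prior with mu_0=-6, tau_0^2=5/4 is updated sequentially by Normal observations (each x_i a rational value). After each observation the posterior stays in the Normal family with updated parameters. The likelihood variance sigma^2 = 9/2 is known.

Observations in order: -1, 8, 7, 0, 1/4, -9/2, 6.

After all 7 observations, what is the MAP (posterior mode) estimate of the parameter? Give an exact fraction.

obs 1: x=-1 → posterior Normal(-113/23, 45/46)
obs 2: x=8 → posterior Normal(-73/28, 45/56)
obs 3: x=7 → posterior Normal(-38/33, 15/22)
obs 4: x=0 → posterior Normal(-1, 45/76)
obs 5: x=1/4 → posterior Normal(-147/172, 45/86)
obs 6: x=-9/2 → posterior Normal(-79/64, 15/32)
obs 7: x=6 → posterior Normal(-117/212, 45/106)

-117/212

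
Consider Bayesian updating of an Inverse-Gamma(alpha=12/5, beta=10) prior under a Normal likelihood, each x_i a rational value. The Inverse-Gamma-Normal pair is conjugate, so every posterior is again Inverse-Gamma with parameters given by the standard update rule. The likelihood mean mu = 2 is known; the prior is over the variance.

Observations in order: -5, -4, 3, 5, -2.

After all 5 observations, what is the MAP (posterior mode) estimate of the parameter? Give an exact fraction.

655/59

obs 1: x=-5 → posterior Inverse-Gamma(29/10, 69/2)
obs 2: x=-4 → posterior Inverse-Gamma(17/5, 105/2)
obs 3: x=3 → posterior Inverse-Gamma(39/10, 53)
obs 4: x=5 → posterior Inverse-Gamma(22/5, 115/2)
obs 5: x=-2 → posterior Inverse-Gamma(49/10, 131/2)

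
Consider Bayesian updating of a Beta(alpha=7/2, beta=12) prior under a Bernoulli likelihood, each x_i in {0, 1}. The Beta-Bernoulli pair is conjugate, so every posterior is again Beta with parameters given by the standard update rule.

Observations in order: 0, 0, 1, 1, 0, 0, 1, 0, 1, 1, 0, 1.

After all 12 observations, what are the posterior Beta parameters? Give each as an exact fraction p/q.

obs 1: x=0 → posterior Beta(7/2, 13)
obs 2: x=0 → posterior Beta(7/2, 14)
obs 3: x=1 → posterior Beta(9/2, 14)
obs 4: x=1 → posterior Beta(11/2, 14)
obs 5: x=0 → posterior Beta(11/2, 15)
obs 6: x=0 → posterior Beta(11/2, 16)
obs 7: x=1 → posterior Beta(13/2, 16)
obs 8: x=0 → posterior Beta(13/2, 17)
obs 9: x=1 → posterior Beta(15/2, 17)
obs 10: x=1 → posterior Beta(17/2, 17)
obs 11: x=0 → posterior Beta(17/2, 18)
obs 12: x=1 → posterior Beta(19/2, 18)

alpha=19/2, beta=18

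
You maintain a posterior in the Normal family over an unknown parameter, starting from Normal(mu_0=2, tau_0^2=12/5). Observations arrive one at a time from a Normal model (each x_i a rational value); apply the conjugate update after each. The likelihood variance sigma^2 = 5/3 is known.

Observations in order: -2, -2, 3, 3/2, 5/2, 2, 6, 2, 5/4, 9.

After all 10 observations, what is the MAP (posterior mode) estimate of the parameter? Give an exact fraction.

887/385

obs 1: x=-2 → posterior Normal(-22/61, 60/61)
obs 2: x=-2 → posterior Normal(-94/97, 60/97)
obs 3: x=3 → posterior Normal(2/19, 60/133)
obs 4: x=3/2 → posterior Normal(68/169, 60/169)
obs 5: x=5/2 → posterior Normal(158/205, 12/41)
obs 6: x=2 → posterior Normal(230/241, 60/241)
obs 7: x=6 → posterior Normal(446/277, 60/277)
obs 8: x=2 → posterior Normal(518/313, 60/313)
obs 9: x=5/4 → posterior Normal(563/349, 60/349)
obs 10: x=9 → posterior Normal(887/385, 12/77)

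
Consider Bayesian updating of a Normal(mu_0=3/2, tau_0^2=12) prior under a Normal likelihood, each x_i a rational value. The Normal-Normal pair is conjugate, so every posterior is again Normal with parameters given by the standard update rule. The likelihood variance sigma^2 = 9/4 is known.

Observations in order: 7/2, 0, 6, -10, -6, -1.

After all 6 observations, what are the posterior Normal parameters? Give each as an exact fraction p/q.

mu_0=-7/6, tau_0^2=4/11

obs 1: x=7/2 → posterior Normal(121/38, 36/19)
obs 2: x=0 → posterior Normal(121/70, 36/35)
obs 3: x=6 → posterior Normal(313/102, 12/17)
obs 4: x=-10 → posterior Normal(-7/134, 36/67)
obs 5: x=-6 → posterior Normal(-199/166, 36/83)
obs 6: x=-1 → posterior Normal(-7/6, 4/11)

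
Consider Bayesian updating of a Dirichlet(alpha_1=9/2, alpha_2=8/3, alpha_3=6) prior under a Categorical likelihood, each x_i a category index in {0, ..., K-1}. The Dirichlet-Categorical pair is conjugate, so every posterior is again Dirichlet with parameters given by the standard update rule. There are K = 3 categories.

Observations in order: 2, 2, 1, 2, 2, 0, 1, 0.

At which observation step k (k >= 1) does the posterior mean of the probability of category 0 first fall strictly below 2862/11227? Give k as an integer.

k = 5

obs 1: x=2 → posterior Dirichlet(9/2, 8/3, 7)
obs 2: x=2 → posterior Dirichlet(9/2, 8/3, 8)
obs 3: x=1 → posterior Dirichlet(9/2, 11/3, 8)
obs 4: x=2 → posterior Dirichlet(9/2, 11/3, 9)
obs 5: x=2 → posterior Dirichlet(9/2, 11/3, 10)
obs 6: x=0 → posterior Dirichlet(11/2, 11/3, 10)
obs 7: x=1 → posterior Dirichlet(11/2, 14/3, 10)
obs 8: x=0 → posterior Dirichlet(13/2, 14/3, 10)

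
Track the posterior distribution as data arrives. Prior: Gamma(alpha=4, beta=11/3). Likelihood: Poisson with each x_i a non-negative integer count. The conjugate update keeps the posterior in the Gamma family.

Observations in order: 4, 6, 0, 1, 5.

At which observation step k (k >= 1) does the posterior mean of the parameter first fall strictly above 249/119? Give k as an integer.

k = 2

obs 1: x=4 → posterior Gamma(8, 14/3)
obs 2: x=6 → posterior Gamma(14, 17/3)
obs 3: x=0 → posterior Gamma(14, 20/3)
obs 4: x=1 → posterior Gamma(15, 23/3)
obs 5: x=5 → posterior Gamma(20, 26/3)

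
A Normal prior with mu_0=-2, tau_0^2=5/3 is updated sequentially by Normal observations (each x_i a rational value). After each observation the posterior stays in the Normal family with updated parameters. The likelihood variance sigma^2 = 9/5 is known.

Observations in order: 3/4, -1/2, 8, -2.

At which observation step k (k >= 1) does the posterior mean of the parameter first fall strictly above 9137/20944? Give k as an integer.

k = 3

obs 1: x=3/4 → posterior Normal(-141/208, 45/52)
obs 2: x=-1/2 → posterior Normal(-191/308, 45/77)
obs 3: x=8 → posterior Normal(203/136, 15/34)
obs 4: x=-2 → posterior Normal(409/508, 45/127)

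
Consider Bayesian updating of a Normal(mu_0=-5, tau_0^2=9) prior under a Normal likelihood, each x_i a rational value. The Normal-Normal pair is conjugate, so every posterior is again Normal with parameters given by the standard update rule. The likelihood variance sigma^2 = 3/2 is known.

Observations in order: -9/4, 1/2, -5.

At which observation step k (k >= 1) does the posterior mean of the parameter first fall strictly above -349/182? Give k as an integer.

obs 1: x=-9/4 → posterior Normal(-37/14, 9/7)
obs 2: x=1/2 → posterior Normal(-31/26, 9/13)
obs 3: x=-5 → posterior Normal(-91/38, 9/19)

k = 2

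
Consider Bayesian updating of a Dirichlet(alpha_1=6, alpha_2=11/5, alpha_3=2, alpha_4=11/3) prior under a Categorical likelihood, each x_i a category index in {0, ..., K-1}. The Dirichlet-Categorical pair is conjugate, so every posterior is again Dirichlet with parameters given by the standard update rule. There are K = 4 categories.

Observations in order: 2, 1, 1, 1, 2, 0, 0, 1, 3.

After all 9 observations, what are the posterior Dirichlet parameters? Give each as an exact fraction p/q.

obs 1: x=2 → posterior Dirichlet(6, 11/5, 3, 11/3)
obs 2: x=1 → posterior Dirichlet(6, 16/5, 3, 11/3)
obs 3: x=1 → posterior Dirichlet(6, 21/5, 3, 11/3)
obs 4: x=1 → posterior Dirichlet(6, 26/5, 3, 11/3)
obs 5: x=2 → posterior Dirichlet(6, 26/5, 4, 11/3)
obs 6: x=0 → posterior Dirichlet(7, 26/5, 4, 11/3)
obs 7: x=0 → posterior Dirichlet(8, 26/5, 4, 11/3)
obs 8: x=1 → posterior Dirichlet(8, 31/5, 4, 11/3)
obs 9: x=3 → posterior Dirichlet(8, 31/5, 4, 14/3)

alpha_1=8, alpha_2=31/5, alpha_3=4, alpha_4=14/3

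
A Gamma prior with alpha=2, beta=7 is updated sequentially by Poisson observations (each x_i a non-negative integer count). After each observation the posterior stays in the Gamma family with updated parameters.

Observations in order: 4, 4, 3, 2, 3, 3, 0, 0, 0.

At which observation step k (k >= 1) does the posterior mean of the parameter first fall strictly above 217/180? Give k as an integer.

k = 3

obs 1: x=4 → posterior Gamma(6, 8)
obs 2: x=4 → posterior Gamma(10, 9)
obs 3: x=3 → posterior Gamma(13, 10)
obs 4: x=2 → posterior Gamma(15, 11)
obs 5: x=3 → posterior Gamma(18, 12)
obs 6: x=3 → posterior Gamma(21, 13)
obs 7: x=0 → posterior Gamma(21, 14)
obs 8: x=0 → posterior Gamma(21, 15)
obs 9: x=0 → posterior Gamma(21, 16)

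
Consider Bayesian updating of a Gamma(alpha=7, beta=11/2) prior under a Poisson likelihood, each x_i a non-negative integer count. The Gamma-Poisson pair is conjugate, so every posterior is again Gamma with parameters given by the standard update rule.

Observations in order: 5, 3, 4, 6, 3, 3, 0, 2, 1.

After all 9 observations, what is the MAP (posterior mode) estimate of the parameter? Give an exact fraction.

obs 1: x=5 → posterior Gamma(12, 13/2)
obs 2: x=3 → posterior Gamma(15, 15/2)
obs 3: x=4 → posterior Gamma(19, 17/2)
obs 4: x=6 → posterior Gamma(25, 19/2)
obs 5: x=3 → posterior Gamma(28, 21/2)
obs 6: x=3 → posterior Gamma(31, 23/2)
obs 7: x=0 → posterior Gamma(31, 25/2)
obs 8: x=2 → posterior Gamma(33, 27/2)
obs 9: x=1 → posterior Gamma(34, 29/2)

66/29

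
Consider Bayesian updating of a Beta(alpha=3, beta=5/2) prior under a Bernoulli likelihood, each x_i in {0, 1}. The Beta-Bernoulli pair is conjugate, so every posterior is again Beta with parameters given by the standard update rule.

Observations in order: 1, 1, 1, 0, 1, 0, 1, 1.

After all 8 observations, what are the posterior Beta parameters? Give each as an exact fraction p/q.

alpha=9, beta=9/2

obs 1: x=1 → posterior Beta(4, 5/2)
obs 2: x=1 → posterior Beta(5, 5/2)
obs 3: x=1 → posterior Beta(6, 5/2)
obs 4: x=0 → posterior Beta(6, 7/2)
obs 5: x=1 → posterior Beta(7, 7/2)
obs 6: x=0 → posterior Beta(7, 9/2)
obs 7: x=1 → posterior Beta(8, 9/2)
obs 8: x=1 → posterior Beta(9, 9/2)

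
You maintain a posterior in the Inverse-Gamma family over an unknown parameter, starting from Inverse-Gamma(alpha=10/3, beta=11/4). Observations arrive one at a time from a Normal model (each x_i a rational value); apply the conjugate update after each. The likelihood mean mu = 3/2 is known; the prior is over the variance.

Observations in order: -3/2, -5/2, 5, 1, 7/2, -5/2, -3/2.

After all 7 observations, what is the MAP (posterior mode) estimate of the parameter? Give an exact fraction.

216/47

obs 1: x=-3/2 → posterior Inverse-Gamma(23/6, 29/4)
obs 2: x=-5/2 → posterior Inverse-Gamma(13/3, 61/4)
obs 3: x=5 → posterior Inverse-Gamma(29/6, 171/8)
obs 4: x=1 → posterior Inverse-Gamma(16/3, 43/2)
obs 5: x=7/2 → posterior Inverse-Gamma(35/6, 47/2)
obs 6: x=-5/2 → posterior Inverse-Gamma(19/3, 63/2)
obs 7: x=-3/2 → posterior Inverse-Gamma(41/6, 36)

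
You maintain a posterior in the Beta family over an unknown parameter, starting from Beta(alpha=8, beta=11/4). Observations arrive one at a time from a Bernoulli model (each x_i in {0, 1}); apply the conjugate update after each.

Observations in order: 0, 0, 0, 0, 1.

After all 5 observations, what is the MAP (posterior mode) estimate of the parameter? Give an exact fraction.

32/55

obs 1: x=0 → posterior Beta(8, 15/4)
obs 2: x=0 → posterior Beta(8, 19/4)
obs 3: x=0 → posterior Beta(8, 23/4)
obs 4: x=0 → posterior Beta(8, 27/4)
obs 5: x=1 → posterior Beta(9, 27/4)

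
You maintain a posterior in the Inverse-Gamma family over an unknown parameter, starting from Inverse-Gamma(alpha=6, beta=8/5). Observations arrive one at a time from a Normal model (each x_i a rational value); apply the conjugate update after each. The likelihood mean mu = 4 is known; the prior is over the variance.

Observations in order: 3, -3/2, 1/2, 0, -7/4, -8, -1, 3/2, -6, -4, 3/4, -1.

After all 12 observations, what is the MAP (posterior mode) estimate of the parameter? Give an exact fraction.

obs 1: x=3 → posterior Inverse-Gamma(13/2, 21/10)
obs 2: x=-3/2 → posterior Inverse-Gamma(7, 689/40)
obs 3: x=1/2 → posterior Inverse-Gamma(15/2, 467/20)
obs 4: x=0 → posterior Inverse-Gamma(8, 627/20)
obs 5: x=-7/4 → posterior Inverse-Gamma(17/2, 7661/160)
obs 6: x=-8 → posterior Inverse-Gamma(9, 19181/160)
obs 7: x=-1 → posterior Inverse-Gamma(19/2, 21181/160)
obs 8: x=3/2 → posterior Inverse-Gamma(10, 21681/160)
obs 9: x=-6 → posterior Inverse-Gamma(21/2, 29681/160)
obs 10: x=-4 → posterior Inverse-Gamma(11, 34801/160)
obs 11: x=3/4 → posterior Inverse-Gamma(23/2, 17823/80)
obs 12: x=-1 → posterior Inverse-Gamma(12, 18823/80)

18823/1040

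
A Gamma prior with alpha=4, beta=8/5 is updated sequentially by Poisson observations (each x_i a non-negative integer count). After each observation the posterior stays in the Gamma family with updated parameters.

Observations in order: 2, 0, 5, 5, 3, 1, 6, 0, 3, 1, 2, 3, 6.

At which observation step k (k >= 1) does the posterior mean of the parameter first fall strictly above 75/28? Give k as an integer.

obs 1: x=2 → posterior Gamma(6, 13/5)
obs 2: x=0 → posterior Gamma(6, 18/5)
obs 3: x=5 → posterior Gamma(11, 23/5)
obs 4: x=5 → posterior Gamma(16, 28/5)
obs 5: x=3 → posterior Gamma(19, 33/5)
obs 6: x=1 → posterior Gamma(20, 38/5)
obs 7: x=6 → posterior Gamma(26, 43/5)
obs 8: x=0 → posterior Gamma(26, 48/5)
obs 9: x=3 → posterior Gamma(29, 53/5)
obs 10: x=1 → posterior Gamma(30, 58/5)
obs 11: x=2 → posterior Gamma(32, 63/5)
obs 12: x=3 → posterior Gamma(35, 68/5)
obs 13: x=6 → posterior Gamma(41, 73/5)

k = 4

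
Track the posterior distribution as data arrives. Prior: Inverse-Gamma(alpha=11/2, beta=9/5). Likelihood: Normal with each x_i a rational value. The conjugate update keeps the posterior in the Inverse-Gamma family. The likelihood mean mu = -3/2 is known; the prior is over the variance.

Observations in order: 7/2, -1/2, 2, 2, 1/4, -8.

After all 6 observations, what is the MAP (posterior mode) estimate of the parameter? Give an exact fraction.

obs 1: x=7/2 → posterior Inverse-Gamma(6, 143/10)
obs 2: x=-1/2 → posterior Inverse-Gamma(13/2, 74/5)
obs 3: x=2 → posterior Inverse-Gamma(7, 837/40)
obs 4: x=2 → posterior Inverse-Gamma(15/2, 541/20)
obs 5: x=1/4 → posterior Inverse-Gamma(8, 4573/160)
obs 6: x=-8 → posterior Inverse-Gamma(17/2, 7953/160)

7953/1520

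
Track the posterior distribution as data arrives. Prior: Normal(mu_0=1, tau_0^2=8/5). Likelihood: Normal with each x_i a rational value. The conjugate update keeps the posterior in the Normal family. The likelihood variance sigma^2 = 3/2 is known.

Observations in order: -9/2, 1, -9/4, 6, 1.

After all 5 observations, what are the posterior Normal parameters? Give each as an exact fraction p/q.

obs 1: x=-9/2 → posterior Normal(-57/31, 24/31)
obs 2: x=1 → posterior Normal(-41/47, 24/47)
obs 3: x=-9/4 → posterior Normal(-11/9, 8/21)
obs 4: x=6 → posterior Normal(19/79, 24/79)
obs 5: x=1 → posterior Normal(7/19, 24/95)

mu_0=7/19, tau_0^2=24/95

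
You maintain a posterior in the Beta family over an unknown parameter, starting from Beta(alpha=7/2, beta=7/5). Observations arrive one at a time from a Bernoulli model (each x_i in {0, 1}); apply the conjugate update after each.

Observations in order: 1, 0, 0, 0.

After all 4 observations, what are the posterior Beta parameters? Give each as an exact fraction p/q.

obs 1: x=1 → posterior Beta(9/2, 7/5)
obs 2: x=0 → posterior Beta(9/2, 12/5)
obs 3: x=0 → posterior Beta(9/2, 17/5)
obs 4: x=0 → posterior Beta(9/2, 22/5)

alpha=9/2, beta=22/5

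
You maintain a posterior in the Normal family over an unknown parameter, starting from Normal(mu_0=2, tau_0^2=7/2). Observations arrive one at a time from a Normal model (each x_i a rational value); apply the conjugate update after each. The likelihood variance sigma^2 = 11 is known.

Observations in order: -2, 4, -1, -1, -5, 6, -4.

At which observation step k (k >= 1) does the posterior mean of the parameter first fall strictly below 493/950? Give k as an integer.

obs 1: x=-2 → posterior Normal(30/29, 77/29)
obs 2: x=4 → posterior Normal(29/18, 77/36)
obs 3: x=-1 → posterior Normal(51/43, 77/43)
obs 4: x=-1 → posterior Normal(22/25, 77/50)
obs 5: x=-5 → posterior Normal(3/19, 77/57)
obs 6: x=6 → posterior Normal(51/64, 77/64)
obs 7: x=-4 → posterior Normal(23/71, 77/71)

k = 5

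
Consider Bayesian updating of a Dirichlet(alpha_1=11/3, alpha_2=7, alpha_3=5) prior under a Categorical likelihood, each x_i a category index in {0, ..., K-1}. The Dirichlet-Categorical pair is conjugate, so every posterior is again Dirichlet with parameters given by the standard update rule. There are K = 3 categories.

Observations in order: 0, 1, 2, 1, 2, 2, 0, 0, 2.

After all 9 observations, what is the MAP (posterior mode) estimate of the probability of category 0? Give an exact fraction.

17/65

obs 1: x=0 → posterior Dirichlet(14/3, 7, 5)
obs 2: x=1 → posterior Dirichlet(14/3, 8, 5)
obs 3: x=2 → posterior Dirichlet(14/3, 8, 6)
obs 4: x=1 → posterior Dirichlet(14/3, 9, 6)
obs 5: x=2 → posterior Dirichlet(14/3, 9, 7)
obs 6: x=2 → posterior Dirichlet(14/3, 9, 8)
obs 7: x=0 → posterior Dirichlet(17/3, 9, 8)
obs 8: x=0 → posterior Dirichlet(20/3, 9, 8)
obs 9: x=2 → posterior Dirichlet(20/3, 9, 9)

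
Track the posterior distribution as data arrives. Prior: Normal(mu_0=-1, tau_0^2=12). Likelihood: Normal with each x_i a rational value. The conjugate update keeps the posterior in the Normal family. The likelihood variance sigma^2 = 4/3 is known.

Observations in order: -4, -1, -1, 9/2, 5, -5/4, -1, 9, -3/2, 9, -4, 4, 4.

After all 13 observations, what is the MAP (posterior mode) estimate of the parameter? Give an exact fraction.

779/472

obs 1: x=-4 → posterior Normal(-37/10, 6/5)
obs 2: x=-1 → posterior Normal(-46/19, 12/19)
obs 3: x=-1 → posterior Normal(-55/28, 3/7)
obs 4: x=9/2 → posterior Normal(-29/74, 12/37)
obs 5: x=5 → posterior Normal(61/92, 6/23)
obs 6: x=-5/4 → posterior Normal(7/20, 12/55)
obs 7: x=-1 → posterior Normal(41/256, 3/16)
obs 8: x=9 → posterior Normal(5/4, 12/73)
obs 9: x=-3/2 → posterior Normal(311/328, 6/41)
obs 10: x=9 → posterior Normal(635/364, 12/91)
obs 11: x=-4 → posterior Normal(491/400, 3/25)
obs 12: x=4 → posterior Normal(635/436, 12/109)
obs 13: x=4 → posterior Normal(779/472, 6/59)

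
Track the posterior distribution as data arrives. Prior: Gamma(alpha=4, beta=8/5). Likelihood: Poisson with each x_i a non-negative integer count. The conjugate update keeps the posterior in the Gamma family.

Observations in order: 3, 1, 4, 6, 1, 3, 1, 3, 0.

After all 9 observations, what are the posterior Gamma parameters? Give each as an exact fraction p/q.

alpha=26, beta=53/5

obs 1: x=3 → posterior Gamma(7, 13/5)
obs 2: x=1 → posterior Gamma(8, 18/5)
obs 3: x=4 → posterior Gamma(12, 23/5)
obs 4: x=6 → posterior Gamma(18, 28/5)
obs 5: x=1 → posterior Gamma(19, 33/5)
obs 6: x=3 → posterior Gamma(22, 38/5)
obs 7: x=1 → posterior Gamma(23, 43/5)
obs 8: x=3 → posterior Gamma(26, 48/5)
obs 9: x=0 → posterior Gamma(26, 53/5)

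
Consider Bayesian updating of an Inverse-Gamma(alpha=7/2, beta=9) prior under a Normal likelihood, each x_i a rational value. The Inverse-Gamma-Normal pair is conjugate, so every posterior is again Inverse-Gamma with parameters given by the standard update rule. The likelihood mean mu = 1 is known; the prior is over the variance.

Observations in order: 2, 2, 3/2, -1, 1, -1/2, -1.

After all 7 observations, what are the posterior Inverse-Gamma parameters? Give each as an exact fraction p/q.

obs 1: x=2 → posterior Inverse-Gamma(4, 19/2)
obs 2: x=2 → posterior Inverse-Gamma(9/2, 10)
obs 3: x=3/2 → posterior Inverse-Gamma(5, 81/8)
obs 4: x=-1 → posterior Inverse-Gamma(11/2, 97/8)
obs 5: x=1 → posterior Inverse-Gamma(6, 97/8)
obs 6: x=-1/2 → posterior Inverse-Gamma(13/2, 53/4)
obs 7: x=-1 → posterior Inverse-Gamma(7, 61/4)

alpha=7, beta=61/4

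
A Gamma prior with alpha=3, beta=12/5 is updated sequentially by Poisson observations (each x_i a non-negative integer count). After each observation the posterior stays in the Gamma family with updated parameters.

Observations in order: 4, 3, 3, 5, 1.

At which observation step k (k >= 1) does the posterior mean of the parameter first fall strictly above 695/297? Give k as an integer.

k = 3

obs 1: x=4 → posterior Gamma(7, 17/5)
obs 2: x=3 → posterior Gamma(10, 22/5)
obs 3: x=3 → posterior Gamma(13, 27/5)
obs 4: x=5 → posterior Gamma(18, 32/5)
obs 5: x=1 → posterior Gamma(19, 37/5)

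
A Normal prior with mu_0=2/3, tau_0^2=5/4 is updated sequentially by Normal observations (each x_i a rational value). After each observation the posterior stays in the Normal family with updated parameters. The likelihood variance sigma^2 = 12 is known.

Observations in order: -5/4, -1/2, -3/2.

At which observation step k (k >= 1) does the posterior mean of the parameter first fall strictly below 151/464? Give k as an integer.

obs 1: x=-5/4 → posterior Normal(103/212, 60/53)
obs 2: x=-1/2 → posterior Normal(93/232, 30/29)
obs 3: x=-3/2 → posterior Normal(1/4, 20/21)

k = 3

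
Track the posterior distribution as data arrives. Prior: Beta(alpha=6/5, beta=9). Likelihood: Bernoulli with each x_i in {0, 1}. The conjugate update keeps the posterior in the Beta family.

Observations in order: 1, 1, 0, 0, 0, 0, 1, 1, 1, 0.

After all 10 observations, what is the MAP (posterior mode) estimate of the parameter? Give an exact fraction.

2/7

obs 1: x=1 → posterior Beta(11/5, 9)
obs 2: x=1 → posterior Beta(16/5, 9)
obs 3: x=0 → posterior Beta(16/5, 10)
obs 4: x=0 → posterior Beta(16/5, 11)
obs 5: x=0 → posterior Beta(16/5, 12)
obs 6: x=0 → posterior Beta(16/5, 13)
obs 7: x=1 → posterior Beta(21/5, 13)
obs 8: x=1 → posterior Beta(26/5, 13)
obs 9: x=1 → posterior Beta(31/5, 13)
obs 10: x=0 → posterior Beta(31/5, 14)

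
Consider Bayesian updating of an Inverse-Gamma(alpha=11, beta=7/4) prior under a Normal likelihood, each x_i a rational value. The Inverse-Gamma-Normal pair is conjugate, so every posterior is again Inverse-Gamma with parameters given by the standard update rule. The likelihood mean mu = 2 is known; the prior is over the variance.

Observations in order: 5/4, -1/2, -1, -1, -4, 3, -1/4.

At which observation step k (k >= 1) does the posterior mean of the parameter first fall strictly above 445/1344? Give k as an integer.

obs 1: x=5/4 → posterior Inverse-Gamma(23/2, 65/32)
obs 2: x=-1/2 → posterior Inverse-Gamma(12, 165/32)
obs 3: x=-1 → posterior Inverse-Gamma(25/2, 309/32)
obs 4: x=-1 → posterior Inverse-Gamma(13, 453/32)
obs 5: x=-4 → posterior Inverse-Gamma(27/2, 1029/32)
obs 6: x=3 → posterior Inverse-Gamma(14, 1045/32)
obs 7: x=-1/4 → posterior Inverse-Gamma(29/2, 563/16)

k = 2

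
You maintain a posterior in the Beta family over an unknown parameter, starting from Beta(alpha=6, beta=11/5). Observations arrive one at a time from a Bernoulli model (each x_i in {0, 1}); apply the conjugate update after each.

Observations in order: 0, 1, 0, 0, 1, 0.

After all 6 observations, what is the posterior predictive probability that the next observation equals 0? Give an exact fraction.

31/71

obs 1: x=0 → posterior Beta(6, 16/5)
obs 2: x=1 → posterior Beta(7, 16/5)
obs 3: x=0 → posterior Beta(7, 21/5)
obs 4: x=0 → posterior Beta(7, 26/5)
obs 5: x=1 → posterior Beta(8, 26/5)
obs 6: x=0 → posterior Beta(8, 31/5)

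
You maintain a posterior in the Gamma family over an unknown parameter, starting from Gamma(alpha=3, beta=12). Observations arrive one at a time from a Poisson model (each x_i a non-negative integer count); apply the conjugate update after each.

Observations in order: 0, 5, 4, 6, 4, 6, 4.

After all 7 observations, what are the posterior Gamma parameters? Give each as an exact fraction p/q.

alpha=32, beta=19

obs 1: x=0 → posterior Gamma(3, 13)
obs 2: x=5 → posterior Gamma(8, 14)
obs 3: x=4 → posterior Gamma(12, 15)
obs 4: x=6 → posterior Gamma(18, 16)
obs 5: x=4 → posterior Gamma(22, 17)
obs 6: x=6 → posterior Gamma(28, 18)
obs 7: x=4 → posterior Gamma(32, 19)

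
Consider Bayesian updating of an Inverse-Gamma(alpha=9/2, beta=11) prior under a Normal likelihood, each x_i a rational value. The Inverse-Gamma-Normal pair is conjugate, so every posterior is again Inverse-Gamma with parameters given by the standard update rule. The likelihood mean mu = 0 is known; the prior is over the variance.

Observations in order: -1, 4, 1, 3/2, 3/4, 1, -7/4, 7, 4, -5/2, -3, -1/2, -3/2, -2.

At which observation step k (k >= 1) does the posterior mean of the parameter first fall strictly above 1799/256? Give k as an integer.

k = 11

obs 1: x=-1 → posterior Inverse-Gamma(5, 23/2)
obs 2: x=4 → posterior Inverse-Gamma(11/2, 39/2)
obs 3: x=1 → posterior Inverse-Gamma(6, 20)
obs 4: x=3/2 → posterior Inverse-Gamma(13/2, 169/8)
obs 5: x=3/4 → posterior Inverse-Gamma(7, 685/32)
obs 6: x=1 → posterior Inverse-Gamma(15/2, 701/32)
obs 7: x=-7/4 → posterior Inverse-Gamma(8, 375/16)
obs 8: x=7 → posterior Inverse-Gamma(17/2, 767/16)
obs 9: x=4 → posterior Inverse-Gamma(9, 895/16)
obs 10: x=-5/2 → posterior Inverse-Gamma(19/2, 945/16)
obs 11: x=-3 → posterior Inverse-Gamma(10, 1017/16)
obs 12: x=-1/2 → posterior Inverse-Gamma(21/2, 1019/16)
obs 13: x=-3/2 → posterior Inverse-Gamma(11, 1037/16)
obs 14: x=-2 → posterior Inverse-Gamma(23/2, 1069/16)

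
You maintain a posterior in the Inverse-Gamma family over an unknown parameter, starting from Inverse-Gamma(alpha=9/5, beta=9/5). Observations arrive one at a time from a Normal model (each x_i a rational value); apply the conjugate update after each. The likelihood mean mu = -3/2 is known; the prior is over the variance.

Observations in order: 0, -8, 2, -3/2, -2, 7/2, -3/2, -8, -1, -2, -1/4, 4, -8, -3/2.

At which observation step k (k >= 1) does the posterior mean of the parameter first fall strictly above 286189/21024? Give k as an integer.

k = 13

obs 1: x=0 → posterior Inverse-Gamma(23/10, 117/40)
obs 2: x=-8 → posterior Inverse-Gamma(14/5, 481/20)
obs 3: x=2 → posterior Inverse-Gamma(33/10, 1207/40)
obs 4: x=-3/2 → posterior Inverse-Gamma(19/5, 1207/40)
obs 5: x=-2 → posterior Inverse-Gamma(43/10, 303/10)
obs 6: x=7/2 → posterior Inverse-Gamma(24/5, 214/5)
obs 7: x=-3/2 → posterior Inverse-Gamma(53/10, 214/5)
obs 8: x=-8 → posterior Inverse-Gamma(29/5, 2557/40)
obs 9: x=-1 → posterior Inverse-Gamma(63/10, 1281/20)
obs 10: x=-2 → posterior Inverse-Gamma(34/5, 2567/40)
obs 11: x=-1/4 → posterior Inverse-Gamma(73/10, 10393/160)
obs 12: x=4 → posterior Inverse-Gamma(39/5, 12813/160)
obs 13: x=-8 → posterior Inverse-Gamma(83/10, 16193/160)
obs 14: x=-3/2 → posterior Inverse-Gamma(44/5, 16193/160)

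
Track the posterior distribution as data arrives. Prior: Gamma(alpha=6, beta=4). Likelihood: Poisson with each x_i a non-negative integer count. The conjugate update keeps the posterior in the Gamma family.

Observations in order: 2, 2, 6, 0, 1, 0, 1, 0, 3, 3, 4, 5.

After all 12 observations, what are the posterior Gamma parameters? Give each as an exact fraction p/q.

alpha=33, beta=16

obs 1: x=2 → posterior Gamma(8, 5)
obs 2: x=2 → posterior Gamma(10, 6)
obs 3: x=6 → posterior Gamma(16, 7)
obs 4: x=0 → posterior Gamma(16, 8)
obs 5: x=1 → posterior Gamma(17, 9)
obs 6: x=0 → posterior Gamma(17, 10)
obs 7: x=1 → posterior Gamma(18, 11)
obs 8: x=0 → posterior Gamma(18, 12)
obs 9: x=3 → posterior Gamma(21, 13)
obs 10: x=3 → posterior Gamma(24, 14)
obs 11: x=4 → posterior Gamma(28, 15)
obs 12: x=5 → posterior Gamma(33, 16)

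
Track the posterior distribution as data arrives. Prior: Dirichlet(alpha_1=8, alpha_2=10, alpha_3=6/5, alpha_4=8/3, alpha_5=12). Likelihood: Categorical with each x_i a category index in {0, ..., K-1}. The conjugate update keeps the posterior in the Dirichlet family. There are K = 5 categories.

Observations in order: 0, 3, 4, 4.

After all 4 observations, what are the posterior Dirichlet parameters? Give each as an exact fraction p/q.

alpha_1=9, alpha_2=10, alpha_3=6/5, alpha_4=11/3, alpha_5=14

obs 1: x=0 → posterior Dirichlet(9, 10, 6/5, 8/3, 12)
obs 2: x=3 → posterior Dirichlet(9, 10, 6/5, 11/3, 12)
obs 3: x=4 → posterior Dirichlet(9, 10, 6/5, 11/3, 13)
obs 4: x=4 → posterior Dirichlet(9, 10, 6/5, 11/3, 14)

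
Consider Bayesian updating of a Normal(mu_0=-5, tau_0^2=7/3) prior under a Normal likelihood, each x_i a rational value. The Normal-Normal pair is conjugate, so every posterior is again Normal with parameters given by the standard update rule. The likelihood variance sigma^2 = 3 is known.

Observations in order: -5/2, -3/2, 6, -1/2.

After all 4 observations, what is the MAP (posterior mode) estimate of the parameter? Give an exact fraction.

obs 1: x=-5/2 → posterior Normal(-125/32, 21/16)
obs 2: x=-3/2 → posterior Normal(-73/23, 21/23)
obs 3: x=6 → posterior Normal(-31/30, 7/10)
obs 4: x=-1/2 → posterior Normal(-69/74, 21/37)

-69/74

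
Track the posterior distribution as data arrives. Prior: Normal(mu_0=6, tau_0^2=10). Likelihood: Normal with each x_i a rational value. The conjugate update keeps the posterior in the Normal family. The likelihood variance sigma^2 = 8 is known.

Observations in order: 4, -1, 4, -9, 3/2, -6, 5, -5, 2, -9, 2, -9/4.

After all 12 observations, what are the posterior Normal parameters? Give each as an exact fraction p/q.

obs 1: x=4 → posterior Normal(44/9, 40/9)
obs 2: x=-1 → posterior Normal(39/14, 20/7)
obs 3: x=4 → posterior Normal(59/19, 40/19)
obs 4: x=-9 → posterior Normal(7/12, 5/3)
obs 5: x=3/2 → posterior Normal(43/58, 40/29)
obs 6: x=-6 → posterior Normal(-1/4, 20/17)
obs 7: x=5 → posterior Normal(11/26, 40/39)
obs 8: x=-5 → posterior Normal(-17/88, 10/11)
obs 9: x=2 → posterior Normal(3/98, 40/49)
obs 10: x=-9 → posterior Normal(-29/36, 20/27)
obs 11: x=2 → posterior Normal(-67/118, 40/59)
obs 12: x=-9/4 → posterior Normal(-179/256, 5/8)

mu_0=-179/256, tau_0^2=5/8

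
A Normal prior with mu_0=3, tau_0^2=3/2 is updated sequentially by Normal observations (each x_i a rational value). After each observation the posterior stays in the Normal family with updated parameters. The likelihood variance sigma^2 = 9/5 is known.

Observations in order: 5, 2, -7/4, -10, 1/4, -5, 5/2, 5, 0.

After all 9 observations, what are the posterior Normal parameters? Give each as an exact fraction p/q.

obs 1: x=5 → posterior Normal(43/11, 9/11)
obs 2: x=2 → posterior Normal(53/16, 9/16)
obs 3: x=-7/4 → posterior Normal(59/28, 3/7)
obs 4: x=-10 → posterior Normal(-23/104, 9/26)
obs 5: x=1/4 → posterior Normal(-9/62, 9/31)
obs 6: x=-5 → posterior Normal(-59/72, 1/4)
obs 7: x=5/2 → posterior Normal(-17/41, 9/41)
obs 8: x=5 → posterior Normal(4/23, 9/46)
obs 9: x=0 → posterior Normal(8/51, 3/17)

mu_0=8/51, tau_0^2=3/17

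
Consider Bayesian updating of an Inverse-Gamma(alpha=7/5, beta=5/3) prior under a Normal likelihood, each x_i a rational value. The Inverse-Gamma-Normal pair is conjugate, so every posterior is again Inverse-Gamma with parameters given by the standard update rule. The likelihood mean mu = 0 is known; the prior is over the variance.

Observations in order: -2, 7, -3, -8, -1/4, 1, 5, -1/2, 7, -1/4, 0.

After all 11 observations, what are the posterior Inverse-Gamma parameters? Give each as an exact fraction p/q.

alpha=69/10, beta=4913/48

obs 1: x=-2 → posterior Inverse-Gamma(19/10, 11/3)
obs 2: x=7 → posterior Inverse-Gamma(12/5, 169/6)
obs 3: x=-3 → posterior Inverse-Gamma(29/10, 98/3)
obs 4: x=-8 → posterior Inverse-Gamma(17/5, 194/3)
obs 5: x=-1/4 → posterior Inverse-Gamma(39/10, 6211/96)
obs 6: x=1 → posterior Inverse-Gamma(22/5, 6259/96)
obs 7: x=5 → posterior Inverse-Gamma(49/10, 7459/96)
obs 8: x=-1/2 → posterior Inverse-Gamma(27/5, 7471/96)
obs 9: x=7 → posterior Inverse-Gamma(59/10, 9823/96)
obs 10: x=-1/4 → posterior Inverse-Gamma(32/5, 4913/48)
obs 11: x=0 → posterior Inverse-Gamma(69/10, 4913/48)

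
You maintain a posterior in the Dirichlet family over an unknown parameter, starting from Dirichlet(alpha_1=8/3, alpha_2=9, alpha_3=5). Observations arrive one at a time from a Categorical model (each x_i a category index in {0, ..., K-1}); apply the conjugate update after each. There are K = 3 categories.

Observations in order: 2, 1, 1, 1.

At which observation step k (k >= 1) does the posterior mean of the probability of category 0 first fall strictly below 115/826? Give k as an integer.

k = 3

obs 1: x=2 → posterior Dirichlet(8/3, 9, 6)
obs 2: x=1 → posterior Dirichlet(8/3, 10, 6)
obs 3: x=1 → posterior Dirichlet(8/3, 11, 6)
obs 4: x=1 → posterior Dirichlet(8/3, 12, 6)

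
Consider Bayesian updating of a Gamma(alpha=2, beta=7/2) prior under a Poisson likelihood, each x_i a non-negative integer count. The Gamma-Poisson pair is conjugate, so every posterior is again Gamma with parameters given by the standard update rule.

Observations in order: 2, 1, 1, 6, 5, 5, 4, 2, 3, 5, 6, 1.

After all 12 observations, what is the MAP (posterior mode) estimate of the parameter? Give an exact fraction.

obs 1: x=2 → posterior Gamma(4, 9/2)
obs 2: x=1 → posterior Gamma(5, 11/2)
obs 3: x=1 → posterior Gamma(6, 13/2)
obs 4: x=6 → posterior Gamma(12, 15/2)
obs 5: x=5 → posterior Gamma(17, 17/2)
obs 6: x=5 → posterior Gamma(22, 19/2)
obs 7: x=4 → posterior Gamma(26, 21/2)
obs 8: x=2 → posterior Gamma(28, 23/2)
obs 9: x=3 → posterior Gamma(31, 25/2)
obs 10: x=5 → posterior Gamma(36, 27/2)
obs 11: x=6 → posterior Gamma(42, 29/2)
obs 12: x=1 → posterior Gamma(43, 31/2)

84/31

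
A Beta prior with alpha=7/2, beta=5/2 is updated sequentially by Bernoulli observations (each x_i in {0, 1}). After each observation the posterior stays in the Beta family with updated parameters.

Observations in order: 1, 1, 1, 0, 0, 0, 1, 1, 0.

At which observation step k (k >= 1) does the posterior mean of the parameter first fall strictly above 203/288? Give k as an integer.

k = 3

obs 1: x=1 → posterior Beta(9/2, 5/2)
obs 2: x=1 → posterior Beta(11/2, 5/2)
obs 3: x=1 → posterior Beta(13/2, 5/2)
obs 4: x=0 → posterior Beta(13/2, 7/2)
obs 5: x=0 → posterior Beta(13/2, 9/2)
obs 6: x=0 → posterior Beta(13/2, 11/2)
obs 7: x=1 → posterior Beta(15/2, 11/2)
obs 8: x=1 → posterior Beta(17/2, 11/2)
obs 9: x=0 → posterior Beta(17/2, 13/2)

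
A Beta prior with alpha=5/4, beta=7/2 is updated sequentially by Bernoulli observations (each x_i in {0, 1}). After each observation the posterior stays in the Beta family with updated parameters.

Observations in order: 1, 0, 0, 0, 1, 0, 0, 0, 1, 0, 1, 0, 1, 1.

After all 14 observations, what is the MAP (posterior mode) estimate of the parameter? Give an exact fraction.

obs 1: x=1 → posterior Beta(9/4, 7/2)
obs 2: x=0 → posterior Beta(9/4, 9/2)
obs 3: x=0 → posterior Beta(9/4, 11/2)
obs 4: x=0 → posterior Beta(9/4, 13/2)
obs 5: x=1 → posterior Beta(13/4, 13/2)
obs 6: x=0 → posterior Beta(13/4, 15/2)
obs 7: x=0 → posterior Beta(13/4, 17/2)
obs 8: x=0 → posterior Beta(13/4, 19/2)
obs 9: x=1 → posterior Beta(17/4, 19/2)
obs 10: x=0 → posterior Beta(17/4, 21/2)
obs 11: x=1 → posterior Beta(21/4, 21/2)
obs 12: x=0 → posterior Beta(21/4, 23/2)
obs 13: x=1 → posterior Beta(25/4, 23/2)
obs 14: x=1 → posterior Beta(29/4, 23/2)

25/67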